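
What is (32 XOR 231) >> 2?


Step 1: 32 ^ 231 = 199
Step 2: 199 >> 2 = 49

49


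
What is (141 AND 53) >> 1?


Step 1: 141 & 53 = 5
Step 2: 5 >> 1 = 2

2


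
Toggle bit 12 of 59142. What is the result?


59142 ^ (1 << 12) = 59142 ^ 4096 = 63238

63238


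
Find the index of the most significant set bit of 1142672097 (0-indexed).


0b1000100000110111100101011100001. Highest set bit at position 30

30


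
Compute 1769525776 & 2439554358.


0b1101001011110001101001000010000 & 0b10010001011010001010010100110110 = 0b1011010001000000000010000 = 23625744

23625744


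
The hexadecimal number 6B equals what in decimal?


6B hex = 107 decimal

107


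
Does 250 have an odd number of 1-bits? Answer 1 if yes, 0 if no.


0b11111010 has 6 ones => parity 0

0


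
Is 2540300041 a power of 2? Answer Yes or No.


0b10010111011010011110011100001001. Multiple bits set => No

No


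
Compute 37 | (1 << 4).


37 | (1 << 4) = 37 | 16 = 53

53


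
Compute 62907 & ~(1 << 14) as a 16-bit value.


62907 & ~(1 << 14) = 46523

46523


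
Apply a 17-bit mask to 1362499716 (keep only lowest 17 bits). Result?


1362499716 & 131071 = 6276

6276


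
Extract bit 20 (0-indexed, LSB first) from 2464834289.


0b10010010111010100110001011110001, position 20 = 0

0


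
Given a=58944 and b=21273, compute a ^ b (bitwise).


58944 ^ 21273 = 46425

46425


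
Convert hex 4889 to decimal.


4889 hex = 18569 decimal

18569


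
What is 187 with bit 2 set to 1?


187 | (1 << 2) = 187 | 4 = 191

191


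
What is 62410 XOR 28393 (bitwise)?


0b1111001111001010 ^ 0b110111011101001 = 0b1001110100100011 = 40227

40227


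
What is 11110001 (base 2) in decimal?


11110001 in decimal = 241

241


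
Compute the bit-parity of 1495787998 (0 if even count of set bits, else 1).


0b1011001001001111110100111011110 has 19 ones => parity 1

1


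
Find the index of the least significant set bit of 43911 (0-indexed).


0b1010101110000111. Lowest set bit at position 0

0


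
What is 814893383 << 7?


0b110000100100100100100101000111 << 7 = 0b1100001001001001001001010001110000000 = 104306353024

104306353024


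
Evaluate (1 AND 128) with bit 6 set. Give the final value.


Step 1: 1 & 128 = 0
Step 2: 0 | (1 << 6) = 0 | 64 = 64

64


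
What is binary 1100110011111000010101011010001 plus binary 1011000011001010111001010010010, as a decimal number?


1100110011111000010101011010001 + 1011000011001010111001010010010 = 10111110111000011001110101100011 = 3202456931

3202456931


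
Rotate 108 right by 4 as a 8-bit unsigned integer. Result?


Rotate 0b1101100 right by 4 (8-bit) = 0b11000110 = 198

198


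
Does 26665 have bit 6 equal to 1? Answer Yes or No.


0b110100000101001, bit 6 = 0. No

No


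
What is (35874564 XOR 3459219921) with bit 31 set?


Step 1: 35874564 ^ 3459219921 = 3423397589
Step 2: 3423397589 | (1 << 31) = 3423397589 | 2147483648 = 3423397589

3423397589


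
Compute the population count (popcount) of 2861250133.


0b10101010100010110011011001010101 has 16 set bits

16


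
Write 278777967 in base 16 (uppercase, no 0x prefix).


278777967 = 109DD06F hex

109DD06F


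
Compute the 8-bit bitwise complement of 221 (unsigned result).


~0b11011101 = 0b100010 = 34 (8-bit unsigned)

34


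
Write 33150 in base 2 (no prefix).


33150 = 1000000101111110 in binary

1000000101111110


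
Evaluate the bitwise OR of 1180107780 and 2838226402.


0b1000110010101110000010000000100 | 0b10101001001010111110010111100010 = 0b11101111011111111110010111100110 = 4018136550

4018136550


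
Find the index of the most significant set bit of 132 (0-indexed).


0b10000100. Highest set bit at position 7

7


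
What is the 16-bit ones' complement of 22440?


22440 ^ 65535 = 43095

43095


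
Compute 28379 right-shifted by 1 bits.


0b110111011011011 >> 1 = 0b11011101101101 = 14189

14189


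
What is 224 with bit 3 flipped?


224 ^ (1 << 3) = 224 ^ 8 = 232

232


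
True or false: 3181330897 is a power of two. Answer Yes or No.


0b10111101100111110100000111010001. Multiple bits set => No

No


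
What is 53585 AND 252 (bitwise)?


0b1101000101010001 & 0b11111100 = 0b1010000 = 80

80


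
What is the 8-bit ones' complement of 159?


159 ^ 255 = 96

96


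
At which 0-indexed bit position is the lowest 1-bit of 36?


0b100100. Lowest set bit at position 2

2


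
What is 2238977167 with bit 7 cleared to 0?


2238977167 & ~(1 << 7) = 2238977039

2238977039


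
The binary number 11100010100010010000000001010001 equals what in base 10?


11100010100010010000000001010001 in decimal = 3800629329

3800629329


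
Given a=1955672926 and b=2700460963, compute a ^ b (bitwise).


1955672926 ^ 2700460963 = 3563385085

3563385085


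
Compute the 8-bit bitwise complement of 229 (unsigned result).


~0b11100101 = 0b11010 = 26 (8-bit unsigned)

26


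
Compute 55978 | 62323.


0b1101101010101010 | 0b1111001101110011 = 0b1111101111111011 = 64507

64507


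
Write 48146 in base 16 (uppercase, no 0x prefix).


48146 = BC12 hex

BC12


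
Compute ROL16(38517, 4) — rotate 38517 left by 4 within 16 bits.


Rotate 0b1001011001110101 left by 4 (16-bit) = 0b110011101011001 = 26457

26457


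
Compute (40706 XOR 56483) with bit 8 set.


Step 1: 40706 ^ 56483 = 17313
Step 2: 17313 | (1 << 8) = 17313 | 256 = 17313

17313


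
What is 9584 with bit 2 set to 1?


9584 | (1 << 2) = 9584 | 4 = 9588

9588


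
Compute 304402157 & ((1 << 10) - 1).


304402157 & 1023 = 749

749


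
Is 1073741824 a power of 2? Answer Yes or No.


0b1000000000000000000000000000000. Only one bit set => Yes

Yes


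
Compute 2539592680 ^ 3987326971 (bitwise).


0b10010111010111110001101111101000 ^ 0b11101101101010011100011111111011 = 0b1111010111101101101110000010011 = 2062998547

2062998547


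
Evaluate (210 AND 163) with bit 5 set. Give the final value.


Step 1: 210 & 163 = 130
Step 2: 130 | (1 << 5) = 130 | 32 = 162

162


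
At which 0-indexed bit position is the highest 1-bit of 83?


0b1010011. Highest set bit at position 6

6


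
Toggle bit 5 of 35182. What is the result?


35182 ^ (1 << 5) = 35182 ^ 32 = 35150

35150


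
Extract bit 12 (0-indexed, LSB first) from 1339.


0b10100111011, position 12 = 0

0


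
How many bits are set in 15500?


0b11110010001100 has 7 set bits

7


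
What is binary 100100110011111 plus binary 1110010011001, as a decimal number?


100100110011111 + 1110010011001 = 110011000111000 = 26168

26168


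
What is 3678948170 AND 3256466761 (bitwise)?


0b11011011010010000100101101001010 & 0b11000010000110011011110101001001 = 0b11000010000010000000100101001000 = 3255306568

3255306568


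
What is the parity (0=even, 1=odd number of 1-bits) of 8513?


0b10000101000001 has 4 ones => parity 0

0


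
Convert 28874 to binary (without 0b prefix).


28874 = 111000011001010 in binary

111000011001010


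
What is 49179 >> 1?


0b1100000000011011 >> 1 = 0b110000000001101 = 24589

24589


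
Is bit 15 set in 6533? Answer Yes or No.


0b1100110000101, bit 15 = 0. No

No


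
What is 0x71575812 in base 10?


71575812 hex = 1901549586 decimal

1901549586


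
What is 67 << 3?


0b1000011 << 3 = 0b1000011000 = 536

536


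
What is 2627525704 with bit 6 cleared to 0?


2627525704 & ~(1 << 6) = 2627525640

2627525640


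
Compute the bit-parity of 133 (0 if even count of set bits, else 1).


0b10000101 has 3 ones => parity 1

1


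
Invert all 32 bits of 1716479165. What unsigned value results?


1716479165 ^ 4294967295 = 2578488130

2578488130


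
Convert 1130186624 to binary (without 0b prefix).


1130186624 = 1000011010111010100011110000000 in binary

1000011010111010100011110000000


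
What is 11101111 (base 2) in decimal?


11101111 in decimal = 239

239


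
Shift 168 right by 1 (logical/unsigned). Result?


0b10101000 >> 1 = 0b1010100 = 84

84


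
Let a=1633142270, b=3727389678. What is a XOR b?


1633142270 ^ 3727389678 = 3212621328

3212621328


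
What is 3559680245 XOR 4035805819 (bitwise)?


0b11010100001011000110100011110101 ^ 0b11110000100011011000001001111011 = 0b100100101000011110101010001110 = 614591118

614591118


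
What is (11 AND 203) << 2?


Step 1: 11 & 203 = 11
Step 2: 11 << 2 = 44

44


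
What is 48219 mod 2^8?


48219 & 255 = 91

91


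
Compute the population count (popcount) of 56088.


0b1101101100011000 has 8 set bits

8


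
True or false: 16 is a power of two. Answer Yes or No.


0b10000. Only one bit set => Yes

Yes


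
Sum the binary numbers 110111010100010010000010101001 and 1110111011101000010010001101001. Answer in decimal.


110111010100010010000010101001 + 1110111011101000010010001101001 = 10101110110001010100010100010010 = 2932163858

2932163858


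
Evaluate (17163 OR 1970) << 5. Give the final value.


Step 1: 17163 | 1970 = 18363
Step 2: 18363 << 5 = 587616

587616


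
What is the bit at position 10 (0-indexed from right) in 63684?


0b1111100011000100, position 10 = 0

0


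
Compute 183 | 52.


0b10110111 | 0b110100 = 0b10110111 = 183

183


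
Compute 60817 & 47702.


0b1110110110010001 & 0b1011101001010110 = 0b1010100000010000 = 43024

43024


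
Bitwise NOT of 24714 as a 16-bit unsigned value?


~0b110000010001010 = 0b1001111101110101 = 40821 (16-bit unsigned)

40821


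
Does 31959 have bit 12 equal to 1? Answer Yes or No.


0b111110011010111, bit 12 = 1. Yes

Yes


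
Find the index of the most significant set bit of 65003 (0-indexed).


0b1111110111101011. Highest set bit at position 15

15


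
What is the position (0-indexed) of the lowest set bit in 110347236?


0b110100100111100001111100100. Lowest set bit at position 2

2


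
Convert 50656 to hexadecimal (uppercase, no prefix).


50656 = C5E0 hex

C5E0


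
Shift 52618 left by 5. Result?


0b1100110110001010 << 5 = 0b110011011000101000000 = 1683776

1683776


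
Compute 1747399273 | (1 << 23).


1747399273 | (1 << 23) = 1747399273 | 8388608 = 1755787881

1755787881


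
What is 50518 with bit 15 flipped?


50518 ^ (1 << 15) = 50518 ^ 32768 = 17750

17750


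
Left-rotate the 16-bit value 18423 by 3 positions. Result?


Rotate 0b100011111110111 left by 3 (16-bit) = 0b11111110111010 = 16314

16314


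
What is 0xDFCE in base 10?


DFCE hex = 57294 decimal

57294


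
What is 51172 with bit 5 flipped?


51172 ^ (1 << 5) = 51172 ^ 32 = 51140

51140


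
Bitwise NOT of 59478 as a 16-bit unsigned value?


~0b1110100001010110 = 0b1011110101001 = 6057 (16-bit unsigned)

6057


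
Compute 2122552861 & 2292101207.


0b1111110100000111001011000011101 & 0b10001000100111101011000001010111 = 0b1000100000101001000000010101 = 142774293

142774293


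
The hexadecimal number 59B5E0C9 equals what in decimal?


59B5E0C9 hex = 1505091785 decimal

1505091785


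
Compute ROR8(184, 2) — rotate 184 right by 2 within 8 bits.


Rotate 0b10111000 right by 2 (8-bit) = 0b101110 = 46

46


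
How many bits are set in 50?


0b110010 has 3 set bits

3


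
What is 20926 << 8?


0b101000110111110 << 8 = 0b10100011011111000000000 = 5357056

5357056


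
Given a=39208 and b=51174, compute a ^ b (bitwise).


39208 ^ 51174 = 24270

24270


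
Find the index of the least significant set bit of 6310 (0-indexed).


0b1100010100110. Lowest set bit at position 1

1


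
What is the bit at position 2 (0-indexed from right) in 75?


0b1001011, position 2 = 0

0


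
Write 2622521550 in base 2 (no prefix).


2622521550 = 10011100010100001000000011001110 in binary

10011100010100001000000011001110


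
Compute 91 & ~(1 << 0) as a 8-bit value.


91 & ~(1 << 0) = 90

90


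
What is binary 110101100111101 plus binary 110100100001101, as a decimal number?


110101100111101 + 110100100001101 = 1101010001001010 = 54346

54346


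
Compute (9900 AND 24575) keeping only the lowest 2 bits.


Step 1: 9900 & 24575 = 1708
Step 2: 1708 & 3 = 0

0


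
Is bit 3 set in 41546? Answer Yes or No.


0b1010001001001010, bit 3 = 1. Yes

Yes


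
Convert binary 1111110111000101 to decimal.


1111110111000101 in decimal = 64965

64965


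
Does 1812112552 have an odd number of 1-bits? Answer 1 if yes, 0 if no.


0b1101100000000101010010010101000 has 11 ones => parity 1

1


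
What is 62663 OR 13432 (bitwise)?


0b1111010011000111 | 0b11010001111000 = 0b1111010011111111 = 62719

62719


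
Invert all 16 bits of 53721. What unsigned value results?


53721 ^ 65535 = 11814

11814


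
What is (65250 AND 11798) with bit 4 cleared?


Step 1: 65250 & 11798 = 11778
Step 2: 11778 & ~(1 << 4) = 11778

11778


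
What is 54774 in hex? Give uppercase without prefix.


54774 = D5F6 hex

D5F6


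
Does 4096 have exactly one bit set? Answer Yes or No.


0b1000000000000. Only one bit set => Yes

Yes


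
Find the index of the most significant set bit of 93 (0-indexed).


0b1011101. Highest set bit at position 6

6


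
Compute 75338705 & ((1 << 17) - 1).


75338705 & 131071 = 103377

103377


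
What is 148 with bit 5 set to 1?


148 | (1 << 5) = 148 | 32 = 180

180


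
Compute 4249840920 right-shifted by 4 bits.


0b11111101010011110110110100011000 >> 4 = 0b1111110101001111011011010001 = 265615057

265615057


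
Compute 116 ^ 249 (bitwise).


0b1110100 ^ 0b11111001 = 0b10001101 = 141

141


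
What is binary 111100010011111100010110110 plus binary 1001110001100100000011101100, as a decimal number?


111100010011111100010110110 + 1001110001100100000011101100 = 10001010100000011100110100010 = 290470306

290470306


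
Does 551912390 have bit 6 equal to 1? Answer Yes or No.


0b100000111001011000001111000110, bit 6 = 1. Yes

Yes


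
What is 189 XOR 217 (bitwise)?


0b10111101 ^ 0b11011001 = 0b1100100 = 100

100


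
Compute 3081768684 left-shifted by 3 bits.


0b10110111101100000000111011101100 << 3 = 0b10110111101100000000111011101100000 = 24654149472

24654149472


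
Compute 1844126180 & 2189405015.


0b1101101111010110010000111100100 & 0b10000010011111111010101101010111 = 0b11010110010000101000100 = 7020868

7020868


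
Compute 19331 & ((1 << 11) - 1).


19331 & 2047 = 899

899


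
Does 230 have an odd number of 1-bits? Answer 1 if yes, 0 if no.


0b11100110 has 5 ones => parity 1

1


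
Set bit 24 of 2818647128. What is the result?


2818647128 | (1 << 24) = 2818647128 | 16777216 = 2835424344

2835424344


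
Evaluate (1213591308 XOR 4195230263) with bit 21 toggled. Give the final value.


Step 1: 1213591308 ^ 4195230263 = 2992360763
Step 2: 2992360763 ^ (1 << 21) = 2992360763 ^ 2097152 = 2994457915

2994457915


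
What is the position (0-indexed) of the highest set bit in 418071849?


0b11000111010110100010100101001. Highest set bit at position 28

28


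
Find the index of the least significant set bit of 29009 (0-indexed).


0b111000101010001. Lowest set bit at position 0

0


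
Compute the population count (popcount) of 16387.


0b100000000000011 has 3 set bits

3


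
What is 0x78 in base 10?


78 hex = 120 decimal

120


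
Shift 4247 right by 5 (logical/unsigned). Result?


0b1000010010111 >> 5 = 0b10000100 = 132

132


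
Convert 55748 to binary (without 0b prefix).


55748 = 1101100111000100 in binary

1101100111000100


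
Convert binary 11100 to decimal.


11100 in decimal = 28

28


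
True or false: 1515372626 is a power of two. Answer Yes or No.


0b1011010010100101100000001010010. Multiple bits set => No

No


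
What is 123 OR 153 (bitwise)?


0b1111011 | 0b10011001 = 0b11111011 = 251

251


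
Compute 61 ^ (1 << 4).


61 ^ (1 << 4) = 61 ^ 16 = 45

45


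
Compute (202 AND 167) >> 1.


Step 1: 202 & 167 = 130
Step 2: 130 >> 1 = 65

65


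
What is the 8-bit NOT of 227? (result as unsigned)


~0b11100011 = 0b11100 = 28 (8-bit unsigned)

28


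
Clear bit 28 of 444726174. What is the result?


444726174 & ~(1 << 28) = 176290718

176290718


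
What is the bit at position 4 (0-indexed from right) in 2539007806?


0b10010111010101100010111100111110, position 4 = 1

1


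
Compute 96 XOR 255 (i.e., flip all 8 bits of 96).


96 ^ 255 = 159

159


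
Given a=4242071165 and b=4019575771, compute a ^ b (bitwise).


4242071165 ^ 4019575771 = 323814822

323814822


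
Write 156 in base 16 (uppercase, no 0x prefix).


156 = 9C hex

9C


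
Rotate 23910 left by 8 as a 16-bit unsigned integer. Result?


Rotate 0b101110101100110 left by 8 (16-bit) = 0b110011001011101 = 26205

26205


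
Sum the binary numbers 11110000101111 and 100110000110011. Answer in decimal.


11110000101111 + 100110000110011 = 1000100001100010 = 34914

34914


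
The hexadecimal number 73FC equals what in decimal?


73FC hex = 29692 decimal

29692


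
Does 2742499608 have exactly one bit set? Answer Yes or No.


0b10100011011101110011100100011000. Multiple bits set => No

No


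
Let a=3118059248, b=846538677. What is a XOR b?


3118059248 ^ 846538677 = 2343364933

2343364933


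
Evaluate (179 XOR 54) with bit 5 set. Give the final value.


Step 1: 179 ^ 54 = 133
Step 2: 133 | (1 << 5) = 133 | 32 = 165

165


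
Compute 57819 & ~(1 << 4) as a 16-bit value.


57819 & ~(1 << 4) = 57803

57803


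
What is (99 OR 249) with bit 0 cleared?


Step 1: 99 | 249 = 251
Step 2: 251 & ~(1 << 0) = 250

250


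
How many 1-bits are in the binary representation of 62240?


0b1111001100100000 has 7 set bits

7


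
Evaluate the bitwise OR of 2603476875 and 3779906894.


0b10011011001011011110011110001011 | 0b11100001010011001100110101001110 = 0b11111011011011011110111111001111 = 4218286031

4218286031


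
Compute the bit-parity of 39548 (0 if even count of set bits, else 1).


0b1001101001111100 has 9 ones => parity 1

1


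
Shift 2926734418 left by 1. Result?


0b10101110011100100110110001010010 << 1 = 0b101011100111001001101100010100100 = 5853468836

5853468836


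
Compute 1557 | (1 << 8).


1557 | (1 << 8) = 1557 | 256 = 1813

1813


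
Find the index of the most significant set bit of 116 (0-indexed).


0b1110100. Highest set bit at position 6

6


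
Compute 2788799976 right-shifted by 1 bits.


0b10100110001110011011010111101000 >> 1 = 0b1010011000111001101101011110100 = 1394399988

1394399988


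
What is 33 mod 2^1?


33 & 1 = 1

1


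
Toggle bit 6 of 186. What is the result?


186 ^ (1 << 6) = 186 ^ 64 = 250

250


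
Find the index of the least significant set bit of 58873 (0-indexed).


0b1110010111111001. Lowest set bit at position 0

0


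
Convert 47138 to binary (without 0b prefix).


47138 = 1011100000100010 in binary

1011100000100010


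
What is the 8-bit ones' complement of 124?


124 ^ 255 = 131

131


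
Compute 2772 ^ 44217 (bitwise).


0b101011010100 ^ 0b1010110010111001 = 0b1010011001101101 = 42605

42605


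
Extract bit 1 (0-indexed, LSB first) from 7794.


0b1111001110010, position 1 = 1

1


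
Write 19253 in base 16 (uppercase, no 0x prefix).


19253 = 4B35 hex

4B35


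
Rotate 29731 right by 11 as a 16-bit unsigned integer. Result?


Rotate 0b111010000100011 right by 11 (16-bit) = 0b1000010001101110 = 33902

33902


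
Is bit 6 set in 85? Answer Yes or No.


0b1010101, bit 6 = 1. Yes

Yes


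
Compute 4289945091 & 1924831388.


0b11111111101100110101111000000011 & 0b1110010101110101001100010011100 = 0b1110010101100100001100000000000 = 1924274176

1924274176


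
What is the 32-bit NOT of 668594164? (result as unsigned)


~0b100111110110011110111111110100 = 0b11011000001001100001000000001011 = 3626373131 (32-bit unsigned)

3626373131


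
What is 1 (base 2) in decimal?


1 in decimal = 1

1


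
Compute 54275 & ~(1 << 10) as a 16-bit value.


54275 & ~(1 << 10) = 53251

53251


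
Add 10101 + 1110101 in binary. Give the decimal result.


10101 + 1110101 = 10001010 = 138

138


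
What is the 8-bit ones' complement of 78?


78 ^ 255 = 177

177


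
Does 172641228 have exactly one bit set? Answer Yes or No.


0b1010010010100100101111001100. Multiple bits set => No

No


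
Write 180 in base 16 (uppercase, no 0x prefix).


180 = B4 hex

B4


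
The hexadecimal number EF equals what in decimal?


EF hex = 239 decimal

239


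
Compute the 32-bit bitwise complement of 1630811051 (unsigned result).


~0b1100001001101000011001110101011 = 0b10011110110010111100110001010100 = 2664156244 (32-bit unsigned)

2664156244


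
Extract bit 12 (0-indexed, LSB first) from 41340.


0b1010000101111100, position 12 = 0

0


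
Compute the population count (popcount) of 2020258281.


0b1111000011010101011000111101001 has 17 set bits

17


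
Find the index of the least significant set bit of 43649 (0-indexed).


0b1010101010000001. Lowest set bit at position 0

0


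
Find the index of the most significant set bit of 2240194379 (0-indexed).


0b10000101100001101010011101001011. Highest set bit at position 31

31


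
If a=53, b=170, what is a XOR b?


53 ^ 170 = 159

159


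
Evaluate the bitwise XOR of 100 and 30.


0b1100100 ^ 0b11110 = 0b1111010 = 122

122


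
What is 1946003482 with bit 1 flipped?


1946003482 ^ (1 << 1) = 1946003482 ^ 2 = 1946003480

1946003480


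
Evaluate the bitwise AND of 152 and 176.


0b10011000 & 0b10110000 = 0b10010000 = 144

144


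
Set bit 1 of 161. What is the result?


161 | (1 << 1) = 161 | 2 = 163

163


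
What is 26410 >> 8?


0b110011100101010 >> 8 = 0b1100111 = 103

103


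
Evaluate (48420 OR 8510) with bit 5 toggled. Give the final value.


Step 1: 48420 | 8510 = 48446
Step 2: 48446 ^ (1 << 5) = 48446 ^ 32 = 48414

48414


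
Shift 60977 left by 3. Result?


0b1110111000110001 << 3 = 0b1110111000110001000 = 487816

487816


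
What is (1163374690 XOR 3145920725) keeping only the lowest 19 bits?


Step 1: 1163374690 ^ 3145920725 = 4275388599
Step 2: 4275388599 & 524287 = 344247

344247


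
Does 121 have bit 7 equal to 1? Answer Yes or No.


0b1111001, bit 7 = 0. No

No


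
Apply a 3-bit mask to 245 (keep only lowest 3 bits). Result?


245 & 7 = 5

5


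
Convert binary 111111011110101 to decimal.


111111011110101 in decimal = 32501

32501


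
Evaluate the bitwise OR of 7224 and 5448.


0b1110000111000 | 0b1010101001000 = 0b1110101111000 = 7544

7544


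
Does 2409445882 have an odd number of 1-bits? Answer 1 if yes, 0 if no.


0b10001111100111010011100111111010 has 20 ones => parity 0

0


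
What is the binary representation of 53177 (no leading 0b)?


53177 = 1100111110111001 in binary

1100111110111001


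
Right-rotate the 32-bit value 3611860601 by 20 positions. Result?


Rotate 0b11010111010010001001111001111001 right by 20 (32-bit) = 0b10001001111001111001110101110100 = 2313657716

2313657716


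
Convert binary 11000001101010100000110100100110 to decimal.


11000001101010100000110100100110 in decimal = 3249147174

3249147174


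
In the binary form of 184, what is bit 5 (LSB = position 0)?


0b10111000, position 5 = 1

1


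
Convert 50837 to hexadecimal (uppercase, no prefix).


50837 = C695 hex

C695


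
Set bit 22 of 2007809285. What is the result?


2007809285 | (1 << 22) = 2007809285 | 4194304 = 2012003589

2012003589


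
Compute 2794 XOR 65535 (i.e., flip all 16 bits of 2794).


2794 ^ 65535 = 62741

62741


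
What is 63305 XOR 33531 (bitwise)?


0b1111011101001001 ^ 0b1000001011111011 = 0b111010110110010 = 30130

30130


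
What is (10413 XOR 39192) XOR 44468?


Step 1: 10413 ^ 39192 = 45493
Step 2: 45493 ^ 44468 = 7169

7169


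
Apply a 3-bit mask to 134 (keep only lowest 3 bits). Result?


134 & 7 = 6

6


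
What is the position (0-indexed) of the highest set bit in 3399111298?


0b11001010100110100101001010000010. Highest set bit at position 31

31


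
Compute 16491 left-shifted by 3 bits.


0b100000001101011 << 3 = 0b100000001101011000 = 131928

131928


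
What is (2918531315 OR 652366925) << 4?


Step 1: 2918531315 | 652366925 = 2952221951
Step 2: 2952221951 << 4 = 47235551216

47235551216


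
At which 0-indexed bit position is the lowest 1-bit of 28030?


0b110110101111110. Lowest set bit at position 1

1


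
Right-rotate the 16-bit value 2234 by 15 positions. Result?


Rotate 0b100010111010 right by 15 (16-bit) = 0b1000101110100 = 4468

4468


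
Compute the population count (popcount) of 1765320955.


0b1101001001110001010100011111011 has 17 set bits

17


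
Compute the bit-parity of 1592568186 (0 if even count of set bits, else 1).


0b1011110111011001010100101111010 has 19 ones => parity 1

1


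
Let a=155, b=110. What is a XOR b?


155 ^ 110 = 245

245


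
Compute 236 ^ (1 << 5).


236 ^ (1 << 5) = 236 ^ 32 = 204

204


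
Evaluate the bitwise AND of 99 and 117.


0b1100011 & 0b1110101 = 0b1100001 = 97

97


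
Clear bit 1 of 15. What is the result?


15 & ~(1 << 1) = 13

13


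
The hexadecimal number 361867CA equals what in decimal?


361867CA hex = 907569098 decimal

907569098


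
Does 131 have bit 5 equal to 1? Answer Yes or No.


0b10000011, bit 5 = 0. No

No


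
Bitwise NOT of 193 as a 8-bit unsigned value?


~0b11000001 = 0b111110 = 62 (8-bit unsigned)

62


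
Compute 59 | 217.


0b111011 | 0b11011001 = 0b11111011 = 251

251


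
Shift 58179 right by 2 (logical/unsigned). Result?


0b1110001101000011 >> 2 = 0b11100011010000 = 14544

14544


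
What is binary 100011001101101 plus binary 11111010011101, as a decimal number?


100011001101101 + 11111010011101 = 1000010100001010 = 34058

34058


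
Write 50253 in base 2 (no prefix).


50253 = 1100010001001101 in binary

1100010001001101


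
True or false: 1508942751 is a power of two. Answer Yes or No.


0b1011001111100001010001110011111. Multiple bits set => No

No


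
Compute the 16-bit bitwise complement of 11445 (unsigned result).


~0b10110010110101 = 0b1101001101001010 = 54090 (16-bit unsigned)

54090


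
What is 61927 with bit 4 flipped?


61927 ^ (1 << 4) = 61927 ^ 16 = 61943

61943


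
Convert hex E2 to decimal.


E2 hex = 226 decimal

226


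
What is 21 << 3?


0b10101 << 3 = 0b10101000 = 168

168


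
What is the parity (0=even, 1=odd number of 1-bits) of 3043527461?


0b10110101011010001000101100100101 has 15 ones => parity 1

1


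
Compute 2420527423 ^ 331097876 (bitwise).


0b10010000010001100101000100111111 ^ 0b10011101111000010011100010100 = 0b10000011111110100111011000101011 = 2214229547

2214229547


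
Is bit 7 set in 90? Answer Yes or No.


0b1011010, bit 7 = 0. No

No


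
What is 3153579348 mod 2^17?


3153579348 & 131071 = 118100

118100


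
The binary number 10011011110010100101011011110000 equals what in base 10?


10011011110010100101011011110000 in decimal = 2613729008

2613729008


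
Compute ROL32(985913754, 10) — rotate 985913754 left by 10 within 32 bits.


Rotate 0b111010110000111101100110011010 left by 10 (32-bit) = 0b1111011001100110100011101011 = 258369771

258369771


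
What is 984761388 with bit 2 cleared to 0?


984761388 & ~(1 << 2) = 984761384

984761384


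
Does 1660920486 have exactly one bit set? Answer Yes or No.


0b1100010111111111010001010100110. Multiple bits set => No

No


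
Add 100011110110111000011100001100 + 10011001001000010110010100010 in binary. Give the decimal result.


100011110110111000011100001100 + 10011001001000010110010100010 = 110110111111111011001110101110 = 922727342

922727342


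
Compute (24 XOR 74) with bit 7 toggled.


Step 1: 24 ^ 74 = 82
Step 2: 82 ^ (1 << 7) = 82 ^ 128 = 210

210


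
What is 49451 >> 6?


0b1100000100101011 >> 6 = 0b1100000100 = 772

772


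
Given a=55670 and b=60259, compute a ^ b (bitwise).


55670 ^ 60259 = 12821

12821


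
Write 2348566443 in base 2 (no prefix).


2348566443 = 10001011111111000100011110101011 in binary

10001011111111000100011110101011


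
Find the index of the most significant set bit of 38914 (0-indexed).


0b1001100000000010. Highest set bit at position 15

15


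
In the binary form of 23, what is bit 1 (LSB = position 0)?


0b10111, position 1 = 1

1


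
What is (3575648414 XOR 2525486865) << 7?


Step 1: 3575648414 ^ 2525486865 = 1135071119
Step 2: 1135071119 << 7 = 145289103232

145289103232


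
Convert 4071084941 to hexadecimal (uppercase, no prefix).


4071084941 = F2A7D38D hex

F2A7D38D


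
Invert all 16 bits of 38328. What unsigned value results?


38328 ^ 65535 = 27207

27207


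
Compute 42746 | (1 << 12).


42746 | (1 << 12) = 42746 | 4096 = 46842

46842


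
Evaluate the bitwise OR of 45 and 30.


0b101101 | 0b11110 = 0b111111 = 63

63


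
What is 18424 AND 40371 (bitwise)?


0b100011111111000 & 0b1001110110110011 = 0b10110110000 = 1456

1456


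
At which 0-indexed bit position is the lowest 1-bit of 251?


0b11111011. Lowest set bit at position 0

0


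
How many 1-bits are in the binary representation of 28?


0b11100 has 3 set bits

3


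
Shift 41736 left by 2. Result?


0b1010001100001000 << 2 = 0b101000110000100000 = 166944

166944


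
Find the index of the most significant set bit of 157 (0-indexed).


0b10011101. Highest set bit at position 7

7


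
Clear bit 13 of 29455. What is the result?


29455 & ~(1 << 13) = 21263

21263


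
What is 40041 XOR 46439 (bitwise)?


0b1001110001101001 ^ 0b1011010101100111 = 0b10100100001110 = 10510

10510


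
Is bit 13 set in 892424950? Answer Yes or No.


0b110101001100010101001011110110, bit 13 = 0. No

No


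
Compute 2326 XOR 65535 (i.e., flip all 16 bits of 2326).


2326 ^ 65535 = 63209

63209


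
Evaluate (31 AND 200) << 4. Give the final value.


Step 1: 31 & 200 = 8
Step 2: 8 << 4 = 128

128


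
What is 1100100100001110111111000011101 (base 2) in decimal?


1100100100001110111111000011101 in decimal = 1686601245

1686601245


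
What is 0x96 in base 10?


96 hex = 150 decimal

150


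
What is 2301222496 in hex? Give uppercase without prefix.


2301222496 = 8929DE60 hex

8929DE60


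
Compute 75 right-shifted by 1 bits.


0b1001011 >> 1 = 0b100101 = 37

37


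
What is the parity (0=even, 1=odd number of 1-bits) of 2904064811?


0b10101101000110001000001100101011 has 14 ones => parity 0

0


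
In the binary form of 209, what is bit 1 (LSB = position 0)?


0b11010001, position 1 = 0

0


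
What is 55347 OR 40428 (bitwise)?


0b1101100000110011 | 0b1001110111101100 = 0b1101110111111111 = 56831

56831


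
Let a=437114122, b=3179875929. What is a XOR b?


437114122 ^ 3179875929 = 2810501971

2810501971


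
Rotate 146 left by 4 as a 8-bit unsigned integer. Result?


Rotate 0b10010010 left by 4 (8-bit) = 0b101001 = 41

41


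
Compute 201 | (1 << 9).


201 | (1 << 9) = 201 | 512 = 713

713


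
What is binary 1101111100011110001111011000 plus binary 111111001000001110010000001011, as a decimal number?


1101111100011110001111011000 + 111111001000001110010000001011 = 1001101000100101100011111100011 = 1293076451

1293076451


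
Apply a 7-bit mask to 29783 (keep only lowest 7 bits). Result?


29783 & 127 = 87

87


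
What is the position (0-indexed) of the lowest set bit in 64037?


0b1111101000100101. Lowest set bit at position 0

0


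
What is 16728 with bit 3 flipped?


16728 ^ (1 << 3) = 16728 ^ 8 = 16720

16720


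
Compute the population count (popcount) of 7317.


0b1110010010101 has 7 set bits

7


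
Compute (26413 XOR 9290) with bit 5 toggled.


Step 1: 26413 ^ 9290 = 17255
Step 2: 17255 ^ (1 << 5) = 17255 ^ 32 = 17223

17223


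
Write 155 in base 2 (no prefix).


155 = 10011011 in binary

10011011


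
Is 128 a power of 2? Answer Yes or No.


0b10000000. Only one bit set => Yes

Yes


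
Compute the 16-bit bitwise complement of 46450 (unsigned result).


~0b1011010101110010 = 0b100101010001101 = 19085 (16-bit unsigned)

19085


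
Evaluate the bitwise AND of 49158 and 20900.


0b1100000000000110 & 0b101000110100100 = 0b100000000000100 = 16388

16388


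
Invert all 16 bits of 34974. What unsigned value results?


34974 ^ 65535 = 30561

30561


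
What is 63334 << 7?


0b1111011101100110 << 7 = 0b11110111011001100000000 = 8106752

8106752


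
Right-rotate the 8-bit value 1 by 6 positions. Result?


Rotate 0b1 right by 6 (8-bit) = 0b100 = 4

4


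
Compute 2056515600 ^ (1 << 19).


2056515600 ^ (1 << 19) = 2056515600 ^ 524288 = 2057039888

2057039888


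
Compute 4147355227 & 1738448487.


0b11110111001100111001111001011011 & 0b1100111100111101001111001100111 = 0b1100111000100101001111001000011 = 1729273411

1729273411


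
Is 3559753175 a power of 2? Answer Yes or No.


0b11010100001011011000010111010111. Multiple bits set => No

No


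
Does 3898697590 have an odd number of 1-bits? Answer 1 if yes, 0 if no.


0b11101000011000010110011101110110 has 17 ones => parity 1

1


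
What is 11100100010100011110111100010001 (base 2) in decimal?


11100100010100011110111100010001 in decimal = 3830574865

3830574865


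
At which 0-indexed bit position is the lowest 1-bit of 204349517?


0b1100001011100010000001001101. Lowest set bit at position 0

0


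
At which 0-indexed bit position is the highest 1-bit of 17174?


0b100001100010110. Highest set bit at position 14

14


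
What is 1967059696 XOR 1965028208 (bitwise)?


0b1110101001111101111001011110000 ^ 0b1110101000111111111001101110000 = 0b1000010000000110000000 = 2163072

2163072


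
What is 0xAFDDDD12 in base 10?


AFDDDD12 hex = 2950552850 decimal

2950552850


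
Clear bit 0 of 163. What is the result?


163 & ~(1 << 0) = 162

162


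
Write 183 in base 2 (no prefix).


183 = 10110111 in binary

10110111


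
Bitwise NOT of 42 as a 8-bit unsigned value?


~0b101010 = 0b11010101 = 213 (8-bit unsigned)

213


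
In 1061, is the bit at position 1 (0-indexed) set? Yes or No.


0b10000100101, bit 1 = 0. No

No


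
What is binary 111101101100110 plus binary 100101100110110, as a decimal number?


111101101100110 + 100101100110110 = 1100011010011100 = 50844

50844


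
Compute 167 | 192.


0b10100111 | 0b11000000 = 0b11100111 = 231

231


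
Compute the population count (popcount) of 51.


0b110011 has 4 set bits

4


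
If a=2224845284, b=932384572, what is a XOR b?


2224845284 ^ 932384572 = 3004137176

3004137176


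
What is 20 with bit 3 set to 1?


20 | (1 << 3) = 20 | 8 = 28

28


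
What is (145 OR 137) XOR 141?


Step 1: 145 | 137 = 153
Step 2: 153 ^ 141 = 20

20


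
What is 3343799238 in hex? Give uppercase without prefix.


3343799238 = C74E53C6 hex

C74E53C6


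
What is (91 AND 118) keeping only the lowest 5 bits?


Step 1: 91 & 118 = 82
Step 2: 82 & 31 = 18

18


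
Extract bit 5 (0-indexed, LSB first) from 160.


0b10100000, position 5 = 1

1


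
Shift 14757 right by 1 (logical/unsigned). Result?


0b11100110100101 >> 1 = 0b1110011010010 = 7378

7378


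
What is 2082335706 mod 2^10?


2082335706 & 1023 = 986

986


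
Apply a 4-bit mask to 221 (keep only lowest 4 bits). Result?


221 & 15 = 13

13


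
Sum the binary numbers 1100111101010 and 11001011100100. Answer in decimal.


1100111101010 + 11001011100100 = 100110011001110 = 19662

19662


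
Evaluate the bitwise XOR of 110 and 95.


0b1101110 ^ 0b1011111 = 0b110001 = 49

49


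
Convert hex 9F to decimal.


9F hex = 159 decimal

159


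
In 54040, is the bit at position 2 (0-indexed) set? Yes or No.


0b1101001100011000, bit 2 = 0. No

No


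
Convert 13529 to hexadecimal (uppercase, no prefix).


13529 = 34D9 hex

34D9


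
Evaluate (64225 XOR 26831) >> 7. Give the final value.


Step 1: 64225 ^ 26831 = 37422
Step 2: 37422 >> 7 = 292

292


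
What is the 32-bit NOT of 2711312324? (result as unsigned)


~0b10100001100110110101011111000100 = 0b1011110011001001010100000111011 = 1583654971 (32-bit unsigned)

1583654971


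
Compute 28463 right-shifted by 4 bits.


0b110111100101111 >> 4 = 0b11011110010 = 1778

1778


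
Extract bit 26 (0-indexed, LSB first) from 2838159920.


0b10101001001010101110001000110000, position 26 = 0

0


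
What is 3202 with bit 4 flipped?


3202 ^ (1 << 4) = 3202 ^ 16 = 3218

3218


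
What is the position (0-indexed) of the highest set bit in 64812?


0b1111110100101100. Highest set bit at position 15

15


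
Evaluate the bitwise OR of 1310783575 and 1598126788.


0b1001110001000001111100001010111 | 0b1011111010000010111101011000100 = 0b1011111011000011111101011010111 = 1600256727

1600256727


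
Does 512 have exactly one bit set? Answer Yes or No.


0b1000000000. Only one bit set => Yes

Yes


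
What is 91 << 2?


0b1011011 << 2 = 0b101101100 = 364

364


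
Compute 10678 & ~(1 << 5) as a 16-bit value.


10678 & ~(1 << 5) = 10646

10646


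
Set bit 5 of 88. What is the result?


88 | (1 << 5) = 88 | 32 = 120

120


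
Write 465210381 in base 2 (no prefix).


465210381 = 11011101110101000110000001101 in binary

11011101110101000110000001101


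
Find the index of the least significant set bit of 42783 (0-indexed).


0b1010011100011111. Lowest set bit at position 0

0


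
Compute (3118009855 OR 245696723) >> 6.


Step 1: 3118009855 | 245696723 = 3221032447
Step 2: 3221032447 >> 6 = 50328631

50328631


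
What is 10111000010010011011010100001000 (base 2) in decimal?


10111000010010011011010100001000 in decimal = 3091838216

3091838216


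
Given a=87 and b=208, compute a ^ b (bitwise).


87 ^ 208 = 135

135


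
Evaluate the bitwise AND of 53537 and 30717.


0b1101000100100001 & 0b111011111111101 = 0b101000100100001 = 20769

20769


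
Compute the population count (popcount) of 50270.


0b1100010001011110 has 8 set bits

8


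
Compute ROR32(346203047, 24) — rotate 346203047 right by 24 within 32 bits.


Rotate 0b10100101000101010001110100111 right by 24 (32-bit) = 0b10100010101000111010011100010100 = 2728634132

2728634132
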